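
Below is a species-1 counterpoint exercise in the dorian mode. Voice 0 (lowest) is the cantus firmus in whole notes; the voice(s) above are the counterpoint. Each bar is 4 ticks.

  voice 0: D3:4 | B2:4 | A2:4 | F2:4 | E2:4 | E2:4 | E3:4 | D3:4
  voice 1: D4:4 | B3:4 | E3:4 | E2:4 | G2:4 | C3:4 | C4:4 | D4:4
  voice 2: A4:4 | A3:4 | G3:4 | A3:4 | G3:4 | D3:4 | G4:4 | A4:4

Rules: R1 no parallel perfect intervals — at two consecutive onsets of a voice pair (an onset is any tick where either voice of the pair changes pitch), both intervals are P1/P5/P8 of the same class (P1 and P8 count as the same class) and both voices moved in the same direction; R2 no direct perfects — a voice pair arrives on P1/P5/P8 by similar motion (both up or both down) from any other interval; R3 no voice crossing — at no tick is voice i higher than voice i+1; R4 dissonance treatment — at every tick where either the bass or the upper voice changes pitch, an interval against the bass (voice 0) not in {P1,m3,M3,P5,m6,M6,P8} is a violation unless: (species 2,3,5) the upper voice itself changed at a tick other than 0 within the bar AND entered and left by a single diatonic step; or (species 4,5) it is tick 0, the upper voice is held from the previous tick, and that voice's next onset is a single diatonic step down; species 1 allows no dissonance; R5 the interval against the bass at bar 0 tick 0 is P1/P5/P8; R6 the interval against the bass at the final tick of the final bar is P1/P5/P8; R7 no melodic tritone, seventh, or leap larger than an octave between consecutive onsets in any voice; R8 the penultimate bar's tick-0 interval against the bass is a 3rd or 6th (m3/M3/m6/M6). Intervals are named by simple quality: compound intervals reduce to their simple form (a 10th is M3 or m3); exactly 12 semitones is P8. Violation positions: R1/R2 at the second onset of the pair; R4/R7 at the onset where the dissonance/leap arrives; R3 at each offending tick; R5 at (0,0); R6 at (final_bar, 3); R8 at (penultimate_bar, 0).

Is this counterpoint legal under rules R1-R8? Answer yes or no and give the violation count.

bar 0: v0=D3 v1=D4 v2=A4 (P5)
bar 1: v0=B2 v1=B3 v2=A3 (m7)
bar 2: v0=A2 v1=E3 v2=G3 (m7)
bar 3: v0=F2 v1=E2 v2=A3 (M3)
bar 4: v0=E2 v1=G2 v2=G3 (m3)
bar 5: v0=E2 v1=C3 v2=D3 (m7)
bar 6: v0=E3 v1=C4 v2=G4 (m3)
bar 7: v0=D3 v1=D4 v2=A4 (P5)
  R1 @ bar1.0: D3/D4 P8 -> B2/B3 P8 similar
  R3 @ bar1.0: B3 above A3
  R4 @ bar1.0: B2/A3 m7 untreated
  R3 @ bar1.1: B3 above A3
  R3 @ bar1.2: B3 above A3
  R3 @ bar1.3: B3 above A3
  R2 @ bar2.0: B2/B3 P8 -> A2/E3 P5 similar
  R4 @ bar2.0: A2/G3 m7 untreated
  R3 @ bar3.0: F2 above E2
  R4 @ bar3.0: F2/E2 m2 untreated
  R3 @ bar3.1: F2 above E2
  R3 @ bar3.2: F2 above E2
  R3 @ bar3.3: F2 above E2
  R4 @ bar5.0: E2/D3 m7 untreated
  R2 @ bar6.0: C3/D3 M2 -> C4/G4 P5 similar
  R7 @ bar6.0: D3->G4 leap 17st
  R1 @ bar7.0: C4/G4 P5 -> D4/A4 P5 similar

No (17 violations)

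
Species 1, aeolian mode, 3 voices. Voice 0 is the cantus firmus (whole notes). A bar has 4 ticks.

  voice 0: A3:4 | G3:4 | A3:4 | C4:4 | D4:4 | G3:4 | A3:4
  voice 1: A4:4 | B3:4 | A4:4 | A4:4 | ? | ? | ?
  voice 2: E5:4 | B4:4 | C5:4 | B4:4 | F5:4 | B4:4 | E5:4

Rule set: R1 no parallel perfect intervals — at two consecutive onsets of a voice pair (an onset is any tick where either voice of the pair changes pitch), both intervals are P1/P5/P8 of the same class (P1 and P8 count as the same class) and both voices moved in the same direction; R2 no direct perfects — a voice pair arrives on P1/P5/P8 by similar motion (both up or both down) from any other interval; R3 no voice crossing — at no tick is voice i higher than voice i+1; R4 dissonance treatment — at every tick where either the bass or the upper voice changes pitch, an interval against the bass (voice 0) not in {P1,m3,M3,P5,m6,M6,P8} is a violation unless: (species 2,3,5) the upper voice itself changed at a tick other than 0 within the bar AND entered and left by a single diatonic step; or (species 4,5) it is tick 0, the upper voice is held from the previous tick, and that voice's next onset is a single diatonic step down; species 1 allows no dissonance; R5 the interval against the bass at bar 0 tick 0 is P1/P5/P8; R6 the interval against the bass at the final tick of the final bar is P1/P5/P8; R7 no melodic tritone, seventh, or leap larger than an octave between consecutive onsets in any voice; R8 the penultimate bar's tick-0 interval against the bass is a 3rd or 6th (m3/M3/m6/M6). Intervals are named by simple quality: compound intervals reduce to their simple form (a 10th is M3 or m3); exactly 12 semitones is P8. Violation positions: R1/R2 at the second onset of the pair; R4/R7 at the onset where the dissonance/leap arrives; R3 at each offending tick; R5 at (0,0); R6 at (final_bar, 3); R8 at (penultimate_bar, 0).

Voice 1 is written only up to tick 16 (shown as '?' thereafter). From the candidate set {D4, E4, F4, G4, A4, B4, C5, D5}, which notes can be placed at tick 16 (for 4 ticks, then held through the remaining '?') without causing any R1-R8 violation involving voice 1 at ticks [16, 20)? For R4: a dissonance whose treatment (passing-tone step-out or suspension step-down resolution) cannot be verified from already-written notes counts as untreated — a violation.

{A4, B4, D4, F4}

D4: legal
E4: violates R4
F4: legal
G4: violates R4
A4: legal
B4: legal
C5: violates R4
D5: violates R2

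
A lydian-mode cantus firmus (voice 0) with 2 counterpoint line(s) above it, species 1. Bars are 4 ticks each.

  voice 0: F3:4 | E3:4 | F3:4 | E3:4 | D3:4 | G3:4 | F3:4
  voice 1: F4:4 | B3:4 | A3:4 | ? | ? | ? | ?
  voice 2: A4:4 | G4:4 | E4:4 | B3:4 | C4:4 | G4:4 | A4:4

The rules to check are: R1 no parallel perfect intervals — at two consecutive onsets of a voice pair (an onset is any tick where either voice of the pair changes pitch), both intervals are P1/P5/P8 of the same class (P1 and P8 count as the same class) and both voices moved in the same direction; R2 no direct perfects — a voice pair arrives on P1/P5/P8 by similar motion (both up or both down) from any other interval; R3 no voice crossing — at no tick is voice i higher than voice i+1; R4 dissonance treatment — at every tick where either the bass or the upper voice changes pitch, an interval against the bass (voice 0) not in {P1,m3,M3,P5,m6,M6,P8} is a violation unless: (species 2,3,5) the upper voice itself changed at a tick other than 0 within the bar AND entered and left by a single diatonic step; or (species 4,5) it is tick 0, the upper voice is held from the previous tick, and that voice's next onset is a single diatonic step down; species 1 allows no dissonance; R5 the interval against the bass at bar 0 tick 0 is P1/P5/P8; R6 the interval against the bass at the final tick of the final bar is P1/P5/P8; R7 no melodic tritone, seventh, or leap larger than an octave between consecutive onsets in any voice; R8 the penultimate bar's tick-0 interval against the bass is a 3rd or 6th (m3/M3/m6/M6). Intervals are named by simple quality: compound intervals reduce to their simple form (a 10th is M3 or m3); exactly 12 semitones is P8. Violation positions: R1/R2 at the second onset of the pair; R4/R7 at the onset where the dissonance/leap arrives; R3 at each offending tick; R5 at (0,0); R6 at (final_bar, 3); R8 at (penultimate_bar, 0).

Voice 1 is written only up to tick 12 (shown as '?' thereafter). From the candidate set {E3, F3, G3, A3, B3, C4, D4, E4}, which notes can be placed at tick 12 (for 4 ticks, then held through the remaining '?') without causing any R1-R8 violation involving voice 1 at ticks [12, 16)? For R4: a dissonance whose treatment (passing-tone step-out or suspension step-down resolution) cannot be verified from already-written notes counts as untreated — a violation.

{B3, G3}

E3: violates R1,R2
F3: violates R4
G3: legal
A3: violates R4
B3: legal
C4: violates R3
D4: violates R3,R4
E4: violates R3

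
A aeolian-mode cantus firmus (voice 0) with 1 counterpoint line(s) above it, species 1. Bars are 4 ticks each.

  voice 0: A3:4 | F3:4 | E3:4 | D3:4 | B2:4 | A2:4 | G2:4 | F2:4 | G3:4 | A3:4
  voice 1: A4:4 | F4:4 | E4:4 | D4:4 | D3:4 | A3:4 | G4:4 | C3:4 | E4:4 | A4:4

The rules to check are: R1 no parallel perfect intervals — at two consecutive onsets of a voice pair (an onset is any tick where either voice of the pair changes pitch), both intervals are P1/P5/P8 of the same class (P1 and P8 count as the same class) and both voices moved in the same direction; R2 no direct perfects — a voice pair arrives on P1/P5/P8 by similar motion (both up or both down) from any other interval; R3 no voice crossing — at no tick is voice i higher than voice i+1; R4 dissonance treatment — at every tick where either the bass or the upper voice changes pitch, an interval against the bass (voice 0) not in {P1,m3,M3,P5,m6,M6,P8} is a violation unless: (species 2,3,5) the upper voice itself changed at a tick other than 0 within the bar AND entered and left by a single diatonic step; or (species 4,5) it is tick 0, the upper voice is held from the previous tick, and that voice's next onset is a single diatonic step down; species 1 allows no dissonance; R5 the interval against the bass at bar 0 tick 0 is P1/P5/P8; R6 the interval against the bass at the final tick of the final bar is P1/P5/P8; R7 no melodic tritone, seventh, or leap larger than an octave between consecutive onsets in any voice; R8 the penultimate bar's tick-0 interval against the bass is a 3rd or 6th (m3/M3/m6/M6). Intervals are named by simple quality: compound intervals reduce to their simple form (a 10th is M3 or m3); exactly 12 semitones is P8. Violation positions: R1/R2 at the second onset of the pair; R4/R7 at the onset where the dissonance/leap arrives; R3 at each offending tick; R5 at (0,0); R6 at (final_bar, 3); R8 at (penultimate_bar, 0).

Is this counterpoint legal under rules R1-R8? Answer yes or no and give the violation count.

No (9 violations)

bar 0: v0=A3 v1=A4 (P8)
bar 1: v0=F3 v1=F4 (P8)
bar 2: v0=E3 v1=E4 (P8)
bar 3: v0=D3 v1=D4 (P8)
bar 4: v0=B2 v1=D3 (m3)
bar 5: v0=A2 v1=A3 (P8)
bar 6: v0=G2 v1=G4 (P1)
bar 7: v0=F2 v1=C3 (P5)
bar 8: v0=G3 v1=E4 (M6)
bar 9: v0=A3 v1=A4 (P8)
  R1 @ bar1.0: A3/A4 P8 -> F3/F4 P8 similar
  R1 @ bar2.0: F3/F4 P8 -> E3/E4 P8 similar
  R1 @ bar3.0: E3/E4 P8 -> D3/D4 P8 similar
  R7 @ bar6.0: A3->G4 leap 10st
  R2 @ bar7.0: G2/G4 P1 -> F2/C3 P5 similar
  R7 @ bar7.0: G4->C3 leap 19st
  R7 @ bar8.0: F2->G3 leap 14st
  R7 @ bar8.0: C3->E4 leap 16st
  R2 @ bar9.0: G3/E4 M6 -> A3/A4 P8 similar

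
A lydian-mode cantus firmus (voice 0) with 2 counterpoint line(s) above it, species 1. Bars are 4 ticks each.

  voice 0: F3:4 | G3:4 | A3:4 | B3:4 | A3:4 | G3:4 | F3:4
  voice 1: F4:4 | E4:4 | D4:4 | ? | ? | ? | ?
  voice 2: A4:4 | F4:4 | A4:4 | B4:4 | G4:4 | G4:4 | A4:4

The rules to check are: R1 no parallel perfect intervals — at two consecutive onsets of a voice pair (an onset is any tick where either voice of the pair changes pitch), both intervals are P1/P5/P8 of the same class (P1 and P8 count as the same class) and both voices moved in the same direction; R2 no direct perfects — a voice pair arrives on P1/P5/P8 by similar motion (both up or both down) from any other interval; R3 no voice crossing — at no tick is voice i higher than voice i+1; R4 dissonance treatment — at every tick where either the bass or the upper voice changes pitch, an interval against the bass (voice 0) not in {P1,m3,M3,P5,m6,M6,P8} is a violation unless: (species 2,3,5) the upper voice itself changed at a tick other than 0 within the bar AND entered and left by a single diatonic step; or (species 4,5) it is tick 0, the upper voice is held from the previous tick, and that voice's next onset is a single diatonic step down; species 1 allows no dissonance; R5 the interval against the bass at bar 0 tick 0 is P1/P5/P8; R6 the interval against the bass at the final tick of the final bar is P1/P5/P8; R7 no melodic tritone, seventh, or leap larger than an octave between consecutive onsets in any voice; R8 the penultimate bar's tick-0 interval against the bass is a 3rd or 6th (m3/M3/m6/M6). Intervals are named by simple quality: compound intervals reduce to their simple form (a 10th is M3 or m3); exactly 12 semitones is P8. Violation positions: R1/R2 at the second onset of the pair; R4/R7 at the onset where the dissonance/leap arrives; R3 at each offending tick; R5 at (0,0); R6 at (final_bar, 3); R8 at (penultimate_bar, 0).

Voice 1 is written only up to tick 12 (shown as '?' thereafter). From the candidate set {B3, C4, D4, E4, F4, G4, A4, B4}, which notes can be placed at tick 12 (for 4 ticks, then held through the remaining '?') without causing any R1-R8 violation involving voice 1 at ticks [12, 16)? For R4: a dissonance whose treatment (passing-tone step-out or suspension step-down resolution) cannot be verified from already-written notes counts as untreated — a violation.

{B3, D4, G4}

B3: legal
C4: violates R4
D4: legal
E4: violates R1,R4
F4: violates R4
G4: legal
A4: violates R4
B4: violates R2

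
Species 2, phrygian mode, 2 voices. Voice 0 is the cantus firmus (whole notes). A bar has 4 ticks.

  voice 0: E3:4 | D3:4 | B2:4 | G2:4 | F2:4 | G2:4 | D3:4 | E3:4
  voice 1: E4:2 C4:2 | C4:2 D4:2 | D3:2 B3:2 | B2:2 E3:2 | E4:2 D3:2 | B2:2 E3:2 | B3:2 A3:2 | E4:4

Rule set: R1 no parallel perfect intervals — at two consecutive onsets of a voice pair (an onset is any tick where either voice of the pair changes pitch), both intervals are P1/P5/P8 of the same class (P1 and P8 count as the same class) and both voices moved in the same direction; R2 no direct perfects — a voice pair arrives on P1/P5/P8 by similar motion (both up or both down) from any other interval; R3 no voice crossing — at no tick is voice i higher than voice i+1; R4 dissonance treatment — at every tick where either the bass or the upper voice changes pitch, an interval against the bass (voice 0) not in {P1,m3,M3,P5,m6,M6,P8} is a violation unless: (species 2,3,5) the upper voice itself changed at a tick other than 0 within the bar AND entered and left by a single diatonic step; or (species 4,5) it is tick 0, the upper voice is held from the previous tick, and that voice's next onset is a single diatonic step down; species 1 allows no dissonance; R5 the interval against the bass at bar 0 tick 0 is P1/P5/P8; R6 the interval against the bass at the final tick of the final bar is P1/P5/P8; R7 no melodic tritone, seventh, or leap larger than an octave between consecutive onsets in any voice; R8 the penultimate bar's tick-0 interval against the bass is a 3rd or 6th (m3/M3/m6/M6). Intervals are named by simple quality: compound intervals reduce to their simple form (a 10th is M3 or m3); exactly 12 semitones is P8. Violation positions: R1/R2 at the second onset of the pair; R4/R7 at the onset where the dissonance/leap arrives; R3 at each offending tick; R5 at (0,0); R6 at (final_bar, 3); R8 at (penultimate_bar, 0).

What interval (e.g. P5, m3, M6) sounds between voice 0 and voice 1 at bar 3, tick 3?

M6

voice 0=G2 voice 1=E3 -> M6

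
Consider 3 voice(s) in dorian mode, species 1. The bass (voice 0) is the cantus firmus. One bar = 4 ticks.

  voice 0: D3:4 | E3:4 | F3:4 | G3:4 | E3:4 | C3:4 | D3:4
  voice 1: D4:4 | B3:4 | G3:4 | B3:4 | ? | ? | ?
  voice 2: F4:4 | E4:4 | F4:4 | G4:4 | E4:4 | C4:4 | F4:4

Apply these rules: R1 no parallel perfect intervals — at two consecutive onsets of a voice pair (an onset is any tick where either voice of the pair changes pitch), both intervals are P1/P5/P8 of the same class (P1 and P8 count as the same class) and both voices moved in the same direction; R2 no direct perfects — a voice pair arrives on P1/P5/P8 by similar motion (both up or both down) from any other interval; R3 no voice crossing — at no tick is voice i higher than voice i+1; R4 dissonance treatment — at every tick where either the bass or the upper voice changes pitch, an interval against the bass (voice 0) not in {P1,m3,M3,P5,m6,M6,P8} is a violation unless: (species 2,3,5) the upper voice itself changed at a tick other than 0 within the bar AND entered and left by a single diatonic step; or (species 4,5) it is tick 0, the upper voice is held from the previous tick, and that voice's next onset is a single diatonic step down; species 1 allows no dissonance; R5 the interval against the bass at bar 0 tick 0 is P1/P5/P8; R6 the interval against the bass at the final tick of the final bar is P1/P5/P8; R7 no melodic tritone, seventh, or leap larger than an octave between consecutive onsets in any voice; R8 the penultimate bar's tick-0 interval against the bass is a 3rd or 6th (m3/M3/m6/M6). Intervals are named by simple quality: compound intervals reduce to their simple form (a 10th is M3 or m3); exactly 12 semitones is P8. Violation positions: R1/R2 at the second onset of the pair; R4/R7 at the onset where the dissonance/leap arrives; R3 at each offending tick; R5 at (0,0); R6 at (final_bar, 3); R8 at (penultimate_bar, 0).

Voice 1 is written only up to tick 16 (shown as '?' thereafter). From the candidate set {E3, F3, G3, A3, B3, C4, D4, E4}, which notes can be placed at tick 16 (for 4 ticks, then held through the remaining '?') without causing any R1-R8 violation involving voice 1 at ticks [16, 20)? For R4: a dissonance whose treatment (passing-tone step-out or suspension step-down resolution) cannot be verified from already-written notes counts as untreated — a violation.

{B3, C4, E4, G3}

E3: violates R2
F3: violates R4,R7
G3: legal
A3: violates R2,R4
B3: legal
C4: legal
D4: violates R4
E4: legal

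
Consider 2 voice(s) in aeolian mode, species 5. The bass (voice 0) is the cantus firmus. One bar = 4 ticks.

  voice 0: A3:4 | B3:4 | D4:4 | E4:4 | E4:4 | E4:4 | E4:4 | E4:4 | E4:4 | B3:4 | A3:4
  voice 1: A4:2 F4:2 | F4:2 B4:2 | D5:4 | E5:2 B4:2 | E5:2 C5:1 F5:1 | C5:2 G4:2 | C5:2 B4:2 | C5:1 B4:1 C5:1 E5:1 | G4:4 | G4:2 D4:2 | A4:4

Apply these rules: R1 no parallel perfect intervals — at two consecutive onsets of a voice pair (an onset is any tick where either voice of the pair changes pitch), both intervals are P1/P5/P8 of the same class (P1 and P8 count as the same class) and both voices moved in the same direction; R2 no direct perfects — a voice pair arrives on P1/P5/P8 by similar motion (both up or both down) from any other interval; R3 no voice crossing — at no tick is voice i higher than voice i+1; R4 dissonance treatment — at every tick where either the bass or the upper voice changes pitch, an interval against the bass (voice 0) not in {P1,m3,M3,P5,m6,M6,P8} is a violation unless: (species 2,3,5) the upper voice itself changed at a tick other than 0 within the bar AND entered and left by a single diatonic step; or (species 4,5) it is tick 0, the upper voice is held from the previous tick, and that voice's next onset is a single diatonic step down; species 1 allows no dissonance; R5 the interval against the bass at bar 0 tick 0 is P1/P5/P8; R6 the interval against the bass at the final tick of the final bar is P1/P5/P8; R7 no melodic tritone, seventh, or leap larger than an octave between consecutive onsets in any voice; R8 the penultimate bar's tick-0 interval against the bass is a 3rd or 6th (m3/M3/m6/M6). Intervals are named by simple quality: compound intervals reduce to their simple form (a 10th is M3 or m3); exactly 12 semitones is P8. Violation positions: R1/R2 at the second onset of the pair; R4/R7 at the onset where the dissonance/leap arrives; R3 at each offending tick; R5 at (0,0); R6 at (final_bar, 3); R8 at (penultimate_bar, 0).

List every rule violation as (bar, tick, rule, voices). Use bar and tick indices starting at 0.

(1, 0, R4, (0, 1))
(1, 2, R7, (1,))
(2, 0, R1, (0, 1))
(3, 0, R1, (0, 1))
(4, 3, R4, (0, 1))

bar 0: v0=A3 v1=A4 downbeat P8
bar 1: v0=B3 v1=F4 downbeat TT
bar 2: v0=D4 v1=D5 downbeat P8
bar 3: v0=E4 v1=E5 downbeat P8
bar 4: v0=E4 v1=E5 downbeat P8
bar 5: v0=E4 v1=C5 downbeat m6
bar 6: v0=E4 v1=C5 downbeat m6
bar 7: v0=E4 v1=C5 downbeat m6
bar 8: v0=E4 v1=G4 downbeat m3
bar 9: v0=B3 v1=G4 downbeat m6
bar 10: v0=A3 v1=A4 downbeat P8
  -> R4 @ bar 1 tick 0 v(0, 1): B3/F4 TT untreated
  -> R7 @ bar 1 tick 2 v(1,): F4->B4 leap 6st
  -> R1 @ bar 2 tick 0 v(0, 1): B3/B4 P8 -> D4/D5 P8 similar
  -> R1 @ bar 3 tick 0 v(0, 1): D4/D5 P8 -> E4/E5 P8 similar
  -> R4 @ bar 4 tick 3 v(0, 1): E4/F5 m2 untreated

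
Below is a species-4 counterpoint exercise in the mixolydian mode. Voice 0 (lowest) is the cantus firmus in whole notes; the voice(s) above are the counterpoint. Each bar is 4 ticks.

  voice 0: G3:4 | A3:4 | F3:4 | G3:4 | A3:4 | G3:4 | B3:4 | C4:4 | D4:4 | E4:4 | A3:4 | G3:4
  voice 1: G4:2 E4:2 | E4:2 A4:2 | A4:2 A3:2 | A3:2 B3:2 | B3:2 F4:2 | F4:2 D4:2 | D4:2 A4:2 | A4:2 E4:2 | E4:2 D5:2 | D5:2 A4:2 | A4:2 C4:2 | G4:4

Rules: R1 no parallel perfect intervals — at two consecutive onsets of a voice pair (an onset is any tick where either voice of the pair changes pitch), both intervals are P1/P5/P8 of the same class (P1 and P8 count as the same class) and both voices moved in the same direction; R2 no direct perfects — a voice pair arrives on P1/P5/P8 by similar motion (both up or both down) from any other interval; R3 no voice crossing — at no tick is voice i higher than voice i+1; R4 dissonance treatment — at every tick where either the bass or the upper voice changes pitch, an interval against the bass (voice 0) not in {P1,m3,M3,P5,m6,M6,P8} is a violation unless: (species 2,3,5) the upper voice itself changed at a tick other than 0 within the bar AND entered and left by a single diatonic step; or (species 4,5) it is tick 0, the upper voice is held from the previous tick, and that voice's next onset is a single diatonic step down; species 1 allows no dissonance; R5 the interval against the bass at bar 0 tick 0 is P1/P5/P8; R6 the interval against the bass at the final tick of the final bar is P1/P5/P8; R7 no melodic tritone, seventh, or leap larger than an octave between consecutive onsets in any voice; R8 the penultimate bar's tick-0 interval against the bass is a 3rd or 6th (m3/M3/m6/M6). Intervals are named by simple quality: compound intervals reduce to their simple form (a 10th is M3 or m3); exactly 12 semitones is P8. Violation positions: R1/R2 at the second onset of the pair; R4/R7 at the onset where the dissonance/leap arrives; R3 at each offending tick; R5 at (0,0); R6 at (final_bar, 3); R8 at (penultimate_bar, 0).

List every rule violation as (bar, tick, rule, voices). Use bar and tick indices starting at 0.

bar 0: v0=G3 v1=G4 downbeat P8
bar 1: v0=A3 v1=E4 downbeat P5
bar 2: v0=F3 v1=A4 downbeat M3
bar 3: v0=G3 v1=A3 downbeat M2
bar 4: v0=A3 v1=B3 downbeat M2
bar 5: v0=G3 v1=F4 downbeat m7
bar 6: v0=B3 v1=D4 downbeat m3
bar 7: v0=C4 v1=A4 downbeat M6
bar 8: v0=D4 v1=E4 downbeat M2
bar 9: v0=E4 v1=D5 downbeat m7
bar 10: v0=A3 v1=A4 downbeat P8
bar 11: v0=G3 v1=G4 downbeat P8
  -> R4 @ bar 3 tick 0 v(0, 1): G3/A3 M2 untreated
  -> R4 @ bar 4 tick 0 v(0, 1): A3/B3 M2 untreated
  -> R7 @ bar 4 tick 2 v(1,): B3->F4 leap 6st
  -> R4 @ bar 5 tick 0 v(0, 1): G3/F4 m7 untreated
  -> R4 @ bar 6 tick 2 v(0, 1): B3/A4 m7 untreated
  -> R4 @ bar 8 tick 0 v(0, 1): D4/E4 M2 untreated
  -> R7 @ bar 8 tick 2 v(1,): E4->D5 leap 10st
  -> R4 @ bar 9 tick 0 v(0, 1): E4/D5 m7 untreated
  -> R4 @ bar 9 tick 2 v(0, 1): E4/A4 P4 untreated
  -> R8 @ bar 10 tick 0 v(0, 1): penult P8 not 3rd/6th

(3, 0, R4, (0, 1))
(4, 0, R4, (0, 1))
(4, 2, R7, (1,))
(5, 0, R4, (0, 1))
(6, 2, R4, (0, 1))
(8, 0, R4, (0, 1))
(8, 2, R7, (1,))
(9, 0, R4, (0, 1))
(9, 2, R4, (0, 1))
(10, 0, R8, (0, 1))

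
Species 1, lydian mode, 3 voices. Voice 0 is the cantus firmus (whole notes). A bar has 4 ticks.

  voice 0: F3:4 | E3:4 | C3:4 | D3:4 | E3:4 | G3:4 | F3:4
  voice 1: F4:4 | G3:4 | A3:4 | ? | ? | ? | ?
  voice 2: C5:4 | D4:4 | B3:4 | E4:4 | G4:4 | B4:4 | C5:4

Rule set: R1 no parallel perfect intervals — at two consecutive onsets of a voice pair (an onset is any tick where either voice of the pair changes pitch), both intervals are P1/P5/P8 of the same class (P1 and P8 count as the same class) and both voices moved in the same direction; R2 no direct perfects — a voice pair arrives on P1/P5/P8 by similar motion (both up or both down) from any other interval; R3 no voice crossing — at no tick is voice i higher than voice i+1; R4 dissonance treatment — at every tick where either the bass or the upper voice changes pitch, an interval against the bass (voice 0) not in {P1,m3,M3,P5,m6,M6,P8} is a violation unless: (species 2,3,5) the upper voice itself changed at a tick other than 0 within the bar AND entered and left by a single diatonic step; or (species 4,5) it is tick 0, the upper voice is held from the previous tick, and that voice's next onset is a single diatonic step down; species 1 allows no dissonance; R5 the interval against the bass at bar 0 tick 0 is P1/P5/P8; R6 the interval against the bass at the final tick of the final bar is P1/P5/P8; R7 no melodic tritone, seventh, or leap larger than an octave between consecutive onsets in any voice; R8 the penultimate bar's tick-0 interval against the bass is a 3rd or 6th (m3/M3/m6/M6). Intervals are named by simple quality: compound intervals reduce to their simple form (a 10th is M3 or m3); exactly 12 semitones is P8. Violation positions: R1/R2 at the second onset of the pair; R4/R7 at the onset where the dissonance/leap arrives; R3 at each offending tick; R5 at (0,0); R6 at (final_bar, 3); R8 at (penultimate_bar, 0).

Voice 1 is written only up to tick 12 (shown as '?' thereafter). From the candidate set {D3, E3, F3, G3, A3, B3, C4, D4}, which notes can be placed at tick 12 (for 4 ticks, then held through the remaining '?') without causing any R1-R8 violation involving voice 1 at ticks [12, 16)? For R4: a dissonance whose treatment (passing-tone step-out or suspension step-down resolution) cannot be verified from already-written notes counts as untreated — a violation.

D3: legal
E3: violates R4
F3: legal
G3: violates R4
A3: legal
B3: legal
C4: violates R4
D4: violates R2

{A3, B3, D3, F3}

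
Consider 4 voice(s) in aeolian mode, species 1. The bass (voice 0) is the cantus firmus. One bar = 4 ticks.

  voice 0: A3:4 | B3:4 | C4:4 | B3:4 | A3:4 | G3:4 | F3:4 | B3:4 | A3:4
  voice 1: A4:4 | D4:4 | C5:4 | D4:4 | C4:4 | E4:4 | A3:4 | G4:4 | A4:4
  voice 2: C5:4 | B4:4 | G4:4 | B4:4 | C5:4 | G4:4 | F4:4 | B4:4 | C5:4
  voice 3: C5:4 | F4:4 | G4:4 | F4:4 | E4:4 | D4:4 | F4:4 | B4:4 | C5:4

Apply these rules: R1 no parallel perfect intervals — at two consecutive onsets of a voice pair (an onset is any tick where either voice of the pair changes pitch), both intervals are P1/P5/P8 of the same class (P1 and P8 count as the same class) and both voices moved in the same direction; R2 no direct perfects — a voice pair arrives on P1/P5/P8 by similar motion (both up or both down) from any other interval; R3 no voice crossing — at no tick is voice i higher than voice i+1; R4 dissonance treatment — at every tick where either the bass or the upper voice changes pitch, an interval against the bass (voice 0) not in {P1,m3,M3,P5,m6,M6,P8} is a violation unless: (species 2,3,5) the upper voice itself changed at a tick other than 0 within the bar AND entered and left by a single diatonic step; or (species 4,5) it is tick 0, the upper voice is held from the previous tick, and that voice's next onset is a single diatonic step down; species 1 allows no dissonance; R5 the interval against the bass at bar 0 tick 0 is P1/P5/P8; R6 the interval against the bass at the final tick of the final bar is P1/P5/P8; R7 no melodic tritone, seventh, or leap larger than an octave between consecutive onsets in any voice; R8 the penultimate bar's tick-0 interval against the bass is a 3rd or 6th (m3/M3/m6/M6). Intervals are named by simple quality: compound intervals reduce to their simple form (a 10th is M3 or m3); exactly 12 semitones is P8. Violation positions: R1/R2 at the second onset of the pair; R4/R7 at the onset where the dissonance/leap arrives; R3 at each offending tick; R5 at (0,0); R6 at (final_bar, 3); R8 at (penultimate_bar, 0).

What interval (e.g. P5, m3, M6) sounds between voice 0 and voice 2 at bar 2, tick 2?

P5

voice 0=C4 voice 2=G4 -> P5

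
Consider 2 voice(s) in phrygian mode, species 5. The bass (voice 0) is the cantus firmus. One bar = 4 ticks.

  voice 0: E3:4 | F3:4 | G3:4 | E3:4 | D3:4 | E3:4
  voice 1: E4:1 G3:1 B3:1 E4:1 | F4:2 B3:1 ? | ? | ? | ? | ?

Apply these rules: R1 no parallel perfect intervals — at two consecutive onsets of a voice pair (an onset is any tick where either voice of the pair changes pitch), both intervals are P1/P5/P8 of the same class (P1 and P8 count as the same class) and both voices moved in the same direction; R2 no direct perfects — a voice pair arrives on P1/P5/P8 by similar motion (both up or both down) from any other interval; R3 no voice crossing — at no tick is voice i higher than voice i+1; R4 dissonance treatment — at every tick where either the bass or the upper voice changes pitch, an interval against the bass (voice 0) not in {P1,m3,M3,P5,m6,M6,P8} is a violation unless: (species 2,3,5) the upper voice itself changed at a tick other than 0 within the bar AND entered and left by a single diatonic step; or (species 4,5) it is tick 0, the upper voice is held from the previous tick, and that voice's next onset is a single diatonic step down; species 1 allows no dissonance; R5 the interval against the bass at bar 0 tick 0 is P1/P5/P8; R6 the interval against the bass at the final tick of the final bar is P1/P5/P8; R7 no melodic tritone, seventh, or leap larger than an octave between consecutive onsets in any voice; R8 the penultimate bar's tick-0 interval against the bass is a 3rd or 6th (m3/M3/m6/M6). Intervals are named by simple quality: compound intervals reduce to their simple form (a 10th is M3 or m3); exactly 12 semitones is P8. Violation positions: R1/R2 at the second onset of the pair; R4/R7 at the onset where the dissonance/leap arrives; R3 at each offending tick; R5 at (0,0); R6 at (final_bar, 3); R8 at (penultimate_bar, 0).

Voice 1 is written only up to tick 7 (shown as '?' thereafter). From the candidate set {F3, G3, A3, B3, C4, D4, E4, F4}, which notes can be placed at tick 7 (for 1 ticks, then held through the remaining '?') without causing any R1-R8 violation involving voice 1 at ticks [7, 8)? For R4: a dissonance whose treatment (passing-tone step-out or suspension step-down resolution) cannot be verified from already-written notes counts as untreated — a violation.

{A3, B3, C4, D4}

F3: violates R7
G3: violates R4
A3: legal
B3: legal
C4: legal
D4: legal
E4: violates R4
F4: violates R7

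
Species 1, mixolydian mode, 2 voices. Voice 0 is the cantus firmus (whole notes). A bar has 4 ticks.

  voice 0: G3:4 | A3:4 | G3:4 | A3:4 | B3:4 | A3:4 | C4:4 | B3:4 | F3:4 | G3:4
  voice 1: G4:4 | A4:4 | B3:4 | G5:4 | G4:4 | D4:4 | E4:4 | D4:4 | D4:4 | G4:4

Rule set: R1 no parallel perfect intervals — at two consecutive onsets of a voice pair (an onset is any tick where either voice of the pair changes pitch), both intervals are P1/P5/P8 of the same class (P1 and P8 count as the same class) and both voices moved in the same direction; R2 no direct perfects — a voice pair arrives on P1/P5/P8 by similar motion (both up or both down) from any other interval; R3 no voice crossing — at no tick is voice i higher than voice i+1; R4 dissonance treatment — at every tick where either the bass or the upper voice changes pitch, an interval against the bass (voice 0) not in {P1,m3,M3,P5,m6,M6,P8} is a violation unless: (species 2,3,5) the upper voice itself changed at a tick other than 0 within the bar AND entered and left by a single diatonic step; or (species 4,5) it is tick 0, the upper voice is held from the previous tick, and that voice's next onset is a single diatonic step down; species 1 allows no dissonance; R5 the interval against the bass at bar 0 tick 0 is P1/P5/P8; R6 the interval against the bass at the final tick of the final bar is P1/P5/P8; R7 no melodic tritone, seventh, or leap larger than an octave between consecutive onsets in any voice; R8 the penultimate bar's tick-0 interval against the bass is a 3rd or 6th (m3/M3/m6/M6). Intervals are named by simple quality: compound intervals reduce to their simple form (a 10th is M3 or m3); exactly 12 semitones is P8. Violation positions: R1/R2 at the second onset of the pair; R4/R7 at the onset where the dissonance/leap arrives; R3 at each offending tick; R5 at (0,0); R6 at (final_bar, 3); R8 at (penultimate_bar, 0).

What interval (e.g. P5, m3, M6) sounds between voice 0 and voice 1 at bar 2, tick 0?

voice 0=G3 voice 1=B3 -> M3

M3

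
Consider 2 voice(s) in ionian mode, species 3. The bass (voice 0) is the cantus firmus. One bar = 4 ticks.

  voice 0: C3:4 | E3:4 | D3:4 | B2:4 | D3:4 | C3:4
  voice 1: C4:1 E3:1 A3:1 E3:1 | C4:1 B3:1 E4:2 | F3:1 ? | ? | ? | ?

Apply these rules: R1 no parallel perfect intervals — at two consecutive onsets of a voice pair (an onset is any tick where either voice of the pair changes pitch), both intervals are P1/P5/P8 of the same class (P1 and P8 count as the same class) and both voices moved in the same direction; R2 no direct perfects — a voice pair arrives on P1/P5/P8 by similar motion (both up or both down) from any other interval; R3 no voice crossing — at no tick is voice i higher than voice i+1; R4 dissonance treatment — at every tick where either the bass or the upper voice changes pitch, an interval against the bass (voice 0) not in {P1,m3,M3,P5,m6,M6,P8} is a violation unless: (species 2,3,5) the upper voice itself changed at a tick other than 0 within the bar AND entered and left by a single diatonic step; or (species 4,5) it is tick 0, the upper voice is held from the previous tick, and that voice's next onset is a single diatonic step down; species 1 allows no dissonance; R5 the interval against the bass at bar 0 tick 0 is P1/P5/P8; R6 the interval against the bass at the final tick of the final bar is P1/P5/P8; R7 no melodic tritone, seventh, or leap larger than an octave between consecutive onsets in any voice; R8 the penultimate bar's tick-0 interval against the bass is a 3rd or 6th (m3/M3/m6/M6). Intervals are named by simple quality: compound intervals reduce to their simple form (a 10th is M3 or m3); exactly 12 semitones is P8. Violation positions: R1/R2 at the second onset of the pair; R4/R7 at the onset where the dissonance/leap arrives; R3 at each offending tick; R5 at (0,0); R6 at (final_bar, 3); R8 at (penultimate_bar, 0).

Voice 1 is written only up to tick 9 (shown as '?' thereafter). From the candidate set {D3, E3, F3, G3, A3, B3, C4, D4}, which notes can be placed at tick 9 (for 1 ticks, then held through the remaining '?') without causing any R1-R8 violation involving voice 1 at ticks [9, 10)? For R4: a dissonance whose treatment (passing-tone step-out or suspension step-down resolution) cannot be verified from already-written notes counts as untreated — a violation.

{A3, D3, D4, F3}

D3: legal
E3: violates R4
F3: legal
G3: violates R4
A3: legal
B3: violates R7
C4: violates R4
D4: legal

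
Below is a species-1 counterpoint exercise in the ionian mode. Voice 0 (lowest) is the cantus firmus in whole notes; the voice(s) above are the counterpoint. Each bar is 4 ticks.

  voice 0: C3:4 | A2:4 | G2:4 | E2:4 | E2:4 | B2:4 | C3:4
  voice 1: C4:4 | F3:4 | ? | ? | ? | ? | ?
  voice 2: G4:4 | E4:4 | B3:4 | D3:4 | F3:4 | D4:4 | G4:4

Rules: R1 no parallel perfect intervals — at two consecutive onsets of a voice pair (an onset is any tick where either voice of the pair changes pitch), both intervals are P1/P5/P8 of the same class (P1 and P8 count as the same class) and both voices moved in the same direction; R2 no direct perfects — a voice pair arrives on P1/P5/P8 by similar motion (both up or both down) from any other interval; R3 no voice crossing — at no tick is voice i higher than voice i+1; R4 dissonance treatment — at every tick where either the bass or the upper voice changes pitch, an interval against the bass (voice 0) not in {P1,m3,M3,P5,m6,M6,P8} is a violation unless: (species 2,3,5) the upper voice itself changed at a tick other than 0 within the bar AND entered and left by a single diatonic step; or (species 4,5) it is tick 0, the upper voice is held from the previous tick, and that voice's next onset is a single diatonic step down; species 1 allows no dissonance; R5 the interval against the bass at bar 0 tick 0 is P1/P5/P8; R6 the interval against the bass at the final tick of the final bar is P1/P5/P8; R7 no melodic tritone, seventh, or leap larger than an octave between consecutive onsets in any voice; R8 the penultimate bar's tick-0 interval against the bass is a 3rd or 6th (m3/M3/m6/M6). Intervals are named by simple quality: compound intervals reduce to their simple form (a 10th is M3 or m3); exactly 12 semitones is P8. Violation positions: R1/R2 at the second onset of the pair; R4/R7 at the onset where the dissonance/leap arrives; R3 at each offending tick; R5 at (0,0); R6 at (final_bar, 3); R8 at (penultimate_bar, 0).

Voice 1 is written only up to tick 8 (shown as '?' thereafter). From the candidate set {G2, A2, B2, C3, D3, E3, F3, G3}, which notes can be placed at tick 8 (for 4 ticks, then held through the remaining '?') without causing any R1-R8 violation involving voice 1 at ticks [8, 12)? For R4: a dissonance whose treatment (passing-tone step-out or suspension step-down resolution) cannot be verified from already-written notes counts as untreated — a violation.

{G3}

G2: violates R2,R7
A2: violates R4
B2: violates R2,R7
C3: violates R4
D3: violates R2
E3: violates R2
F3: violates R4
G3: legal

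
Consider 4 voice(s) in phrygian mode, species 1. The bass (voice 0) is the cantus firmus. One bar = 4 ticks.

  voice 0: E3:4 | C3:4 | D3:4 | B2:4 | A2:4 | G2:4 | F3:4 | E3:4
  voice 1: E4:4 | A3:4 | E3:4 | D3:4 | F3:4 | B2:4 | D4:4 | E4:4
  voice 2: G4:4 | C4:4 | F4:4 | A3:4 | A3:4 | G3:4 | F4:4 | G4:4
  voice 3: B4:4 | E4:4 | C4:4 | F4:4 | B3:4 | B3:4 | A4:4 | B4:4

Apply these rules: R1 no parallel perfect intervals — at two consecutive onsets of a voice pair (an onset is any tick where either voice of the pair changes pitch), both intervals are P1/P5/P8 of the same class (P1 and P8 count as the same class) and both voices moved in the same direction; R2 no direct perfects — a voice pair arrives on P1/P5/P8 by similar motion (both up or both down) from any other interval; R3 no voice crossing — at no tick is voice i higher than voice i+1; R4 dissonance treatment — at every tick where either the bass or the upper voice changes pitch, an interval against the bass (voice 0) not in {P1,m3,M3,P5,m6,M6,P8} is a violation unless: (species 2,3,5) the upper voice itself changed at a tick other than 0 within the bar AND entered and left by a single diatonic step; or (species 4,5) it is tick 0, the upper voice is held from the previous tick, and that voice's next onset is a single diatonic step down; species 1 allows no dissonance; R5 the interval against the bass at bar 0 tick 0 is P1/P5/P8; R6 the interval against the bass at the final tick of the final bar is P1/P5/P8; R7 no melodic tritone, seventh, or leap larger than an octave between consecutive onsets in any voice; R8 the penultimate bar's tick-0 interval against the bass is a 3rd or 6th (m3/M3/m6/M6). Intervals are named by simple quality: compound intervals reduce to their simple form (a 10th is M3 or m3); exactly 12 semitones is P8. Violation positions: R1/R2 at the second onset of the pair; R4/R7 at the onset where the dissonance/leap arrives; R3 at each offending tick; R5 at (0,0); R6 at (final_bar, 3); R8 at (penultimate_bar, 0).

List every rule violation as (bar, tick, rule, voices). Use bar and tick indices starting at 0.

(0, 0, R5, (0, 2))
(1, 0, R1, (1, 3))
(1, 0, R2, (0, 2))
(2, 0, R3, (2, 3))
(2, 0, R4, (0, 1))
(2, 0, R4, (0, 3))
(2, 1, R3, (2, 3))
(2, 2, R3, (2, 3))
(2, 3, R3, (2, 3))
(3, 0, R2, (1, 2))
(3, 0, R4, (0, 2))
(3, 0, R4, (0, 3))
(4, 0, R4, (0, 3))
(4, 0, R7, (3,))
(5, 0, R1, (0, 2))
(5, 0, R7, (1,))
(6, 0, R1, (0, 2))
(6, 0, R2, (1, 3))
(6, 0, R7, (0,))
(6, 0, R7, (1,))
(6, 0, R7, (2,))
(6, 0, R7, (3,))
(6, 0, R8, (0, 2))
(7, 0, R1, (1, 3))
(7, 3, R6, (0, 2))

bar 0: v0=E3 v1=E4 v2=G4 v3=B4 downbeat P5
bar 1: v0=C3 v1=A3 v2=C4 v3=E4 downbeat M3
bar 2: v0=D3 v1=E3 v2=F4 v3=C4 downbeat m7
bar 3: v0=B2 v1=D3 v2=A3 v3=F4 downbeat TT
bar 4: v0=A2 v1=F3 v2=A3 v3=B3 downbeat M2
bar 5: v0=G2 v1=B2 v2=G3 v3=B3 downbeat M3
bar 6: v0=F3 v1=D4 v2=F4 v3=A4 downbeat M3
bar 7: v0=E3 v1=E4 v2=G4 v3=B4 downbeat P5
  -> R5 @ bar 0 tick 0 v(0, 2): opens on m3
  -> R1 @ bar 1 tick 0 v(1, 3): E4/B4 P5 -> A3/E4 P5 similar
  -> R2 @ bar 1 tick 0 v(0, 2): E3/G4 m3 -> C3/C4 P8 similar
  -> R3 @ bar 2 tick 0 v(2, 3): F4 above C4
  -> R4 @ bar 2 tick 0 v(0, 1): D3/E3 M2 untreated
  -> R4 @ bar 2 tick 0 v(0, 3): D3/C4 m7 untreated
  -> R3 @ bar 2 tick 1 v(2, 3): F4 above C4
  -> R3 @ bar 2 tick 2 v(2, 3): F4 above C4
  -> R3 @ bar 2 tick 3 v(2, 3): F4 above C4
  -> R2 @ bar 3 tick 0 v(1, 2): E3/F4 m2 -> D3/A3 P5 similar
  -> R4 @ bar 3 tick 0 v(0, 2): B2/A3 m7 untreated
  -> R4 @ bar 3 tick 0 v(0, 3): B2/F4 TT untreated
  -> R4 @ bar 4 tick 0 v(0, 3): A2/B3 M2 untreated
  -> R7 @ bar 4 tick 0 v(3,): F4->B3 leap 6st
  -> R1 @ bar 5 tick 0 v(0, 2): A2/A3 P8 -> G2/G3 P8 similar
  -> R7 @ bar 5 tick 0 v(1,): F3->B2 leap 6st
  -> R1 @ bar 6 tick 0 v(0, 2): G2/G3 P8 -> F3/F4 P8 similar
  -> R2 @ bar 6 tick 0 v(1, 3): B2/B3 P8 -> D4/A4 P5 similar
  -> R7 @ bar 6 tick 0 v(0,): G2->F3 leap 10st
  -> R7 @ bar 6 tick 0 v(1,): B2->D4 leap 15st
  -> R7 @ bar 6 tick 0 v(2,): G3->F4 leap 10st
  -> R7 @ bar 6 tick 0 v(3,): B3->A4 leap 10st
  -> R8 @ bar 6 tick 0 v(0, 2): penult P8 not 3rd/6th
  -> R1 @ bar 7 tick 0 v(1, 3): D4/A4 P5 -> E4/B4 P5 similar
  -> R6 @ bar 7 tick 3 v(0, 2): closes on m3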